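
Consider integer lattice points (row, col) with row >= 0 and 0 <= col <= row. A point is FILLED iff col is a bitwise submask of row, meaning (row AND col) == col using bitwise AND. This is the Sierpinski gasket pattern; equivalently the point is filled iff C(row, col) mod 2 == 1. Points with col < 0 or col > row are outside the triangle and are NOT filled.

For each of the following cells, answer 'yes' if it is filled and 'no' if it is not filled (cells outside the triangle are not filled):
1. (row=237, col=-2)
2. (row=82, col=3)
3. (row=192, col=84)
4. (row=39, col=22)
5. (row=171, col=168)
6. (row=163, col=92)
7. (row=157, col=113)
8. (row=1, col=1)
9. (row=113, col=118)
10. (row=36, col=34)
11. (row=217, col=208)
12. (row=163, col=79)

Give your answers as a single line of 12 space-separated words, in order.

Answer: no no no no yes no no yes no no yes no

Derivation:
(237,-2): col outside [0, 237] -> not filled
(82,3): row=0b1010010, col=0b11, row AND col = 0b10 = 2; 2 != 3 -> empty
(192,84): row=0b11000000, col=0b1010100, row AND col = 0b1000000 = 64; 64 != 84 -> empty
(39,22): row=0b100111, col=0b10110, row AND col = 0b110 = 6; 6 != 22 -> empty
(171,168): row=0b10101011, col=0b10101000, row AND col = 0b10101000 = 168; 168 == 168 -> filled
(163,92): row=0b10100011, col=0b1011100, row AND col = 0b0 = 0; 0 != 92 -> empty
(157,113): row=0b10011101, col=0b1110001, row AND col = 0b10001 = 17; 17 != 113 -> empty
(1,1): row=0b1, col=0b1, row AND col = 0b1 = 1; 1 == 1 -> filled
(113,118): col outside [0, 113] -> not filled
(36,34): row=0b100100, col=0b100010, row AND col = 0b100000 = 32; 32 != 34 -> empty
(217,208): row=0b11011001, col=0b11010000, row AND col = 0b11010000 = 208; 208 == 208 -> filled
(163,79): row=0b10100011, col=0b1001111, row AND col = 0b11 = 3; 3 != 79 -> empty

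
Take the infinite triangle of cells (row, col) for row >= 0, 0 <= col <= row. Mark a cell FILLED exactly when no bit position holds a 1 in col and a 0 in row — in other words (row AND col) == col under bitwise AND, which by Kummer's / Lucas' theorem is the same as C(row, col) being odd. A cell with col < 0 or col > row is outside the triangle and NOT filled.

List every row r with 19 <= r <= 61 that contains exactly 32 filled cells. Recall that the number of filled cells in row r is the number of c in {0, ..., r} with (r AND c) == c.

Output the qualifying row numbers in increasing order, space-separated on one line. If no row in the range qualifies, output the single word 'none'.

Answer: 31 47 55 59 61

Derivation:
Row r has 2^popcount(r) filled cells, so we need popcount(r) = log2(32) = 5.
Scan r = 19..61 and keep those with exactly 5 one-bits:
r=19=10011 popcount=3 -> skip
r=20=10100 popcount=2 -> skip
r=21=10101 popcount=3 -> skip
r=22=10110 popcount=3 -> skip
r=23=10111 popcount=4 -> skip
r=24=11000 popcount=2 -> skip
r=25=11001 popcount=3 -> skip
r=26=11010 popcount=3 -> skip
r=27=11011 popcount=4 -> skip
r=28=11100 popcount=3 -> skip
r=29=11101 popcount=4 -> skip
r=30=11110 popcount=4 -> skip
r=31=11111 popcount=5 -> KEEP
r=32=100000 popcount=1 -> skip
r=33=100001 popcount=2 -> skip
r=34=100010 popcount=2 -> skip
r=35=100011 popcount=3 -> skip
r=36=100100 popcount=2 -> skip
r=37=100101 popcount=3 -> skip
r=38=100110 popcount=3 -> skip
r=39=100111 popcount=4 -> skip
r=40=101000 popcount=2 -> skip
r=41=101001 popcount=3 -> skip
r=42=101010 popcount=3 -> skip
r=43=101011 popcount=4 -> skip
r=44=101100 popcount=3 -> skip
r=45=101101 popcount=4 -> skip
r=46=101110 popcount=4 -> skip
r=47=101111 popcount=5 -> KEEP
r=48=110000 popcount=2 -> skip
r=49=110001 popcount=3 -> skip
r=50=110010 popcount=3 -> skip
r=51=110011 popcount=4 -> skip
r=52=110100 popcount=3 -> skip
r=53=110101 popcount=4 -> skip
r=54=110110 popcount=4 -> skip
r=55=110111 popcount=5 -> KEEP
r=56=111000 popcount=3 -> skip
r=57=111001 popcount=4 -> skip
r=58=111010 popcount=4 -> skip
r=59=111011 popcount=5 -> KEEP
r=60=111100 popcount=4 -> skip
r=61=111101 popcount=5 -> KEEP
Kept rows: 31 47 55 59 61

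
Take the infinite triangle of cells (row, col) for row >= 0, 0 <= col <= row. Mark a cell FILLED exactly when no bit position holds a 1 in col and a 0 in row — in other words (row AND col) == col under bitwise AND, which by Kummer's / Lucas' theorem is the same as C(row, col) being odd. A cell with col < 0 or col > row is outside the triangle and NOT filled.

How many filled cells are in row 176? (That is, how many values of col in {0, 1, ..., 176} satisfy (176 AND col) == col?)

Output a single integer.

176 in binary = 10110000
popcount(176) = number of 1-bits in 10110000 = 3
A col c satisfies (176 AND c) == c iff every set bit of c is also set in 176; each of the 3 set bits of 176 can independently be on or off in c.
count = 2^3 = 8

Answer: 8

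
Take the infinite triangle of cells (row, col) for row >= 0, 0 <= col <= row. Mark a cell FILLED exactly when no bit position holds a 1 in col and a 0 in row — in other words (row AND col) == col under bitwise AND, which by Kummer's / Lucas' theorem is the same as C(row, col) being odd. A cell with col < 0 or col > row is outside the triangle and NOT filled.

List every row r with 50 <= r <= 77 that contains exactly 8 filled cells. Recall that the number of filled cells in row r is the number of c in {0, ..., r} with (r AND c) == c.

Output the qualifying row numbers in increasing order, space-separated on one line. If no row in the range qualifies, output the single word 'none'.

Answer: 50 52 56 67 69 70 73 74 76

Derivation:
Row r has 2^popcount(r) filled cells, so we need popcount(r) = log2(8) = 3.
Scan r = 50..77 and keep those with exactly 3 one-bits:
r=50=110010 popcount=3 -> KEEP
r=51=110011 popcount=4 -> skip
r=52=110100 popcount=3 -> KEEP
r=53=110101 popcount=4 -> skip
r=54=110110 popcount=4 -> skip
r=55=110111 popcount=5 -> skip
r=56=111000 popcount=3 -> KEEP
r=57=111001 popcount=4 -> skip
r=58=111010 popcount=4 -> skip
r=59=111011 popcount=5 -> skip
r=60=111100 popcount=4 -> skip
r=61=111101 popcount=5 -> skip
r=62=111110 popcount=5 -> skip
r=63=111111 popcount=6 -> skip
r=64=1000000 popcount=1 -> skip
r=65=1000001 popcount=2 -> skip
r=66=1000010 popcount=2 -> skip
r=67=1000011 popcount=3 -> KEEP
r=68=1000100 popcount=2 -> skip
r=69=1000101 popcount=3 -> KEEP
r=70=1000110 popcount=3 -> KEEP
r=71=1000111 popcount=4 -> skip
r=72=1001000 popcount=2 -> skip
r=73=1001001 popcount=3 -> KEEP
r=74=1001010 popcount=3 -> KEEP
r=75=1001011 popcount=4 -> skip
r=76=1001100 popcount=3 -> KEEP
r=77=1001101 popcount=4 -> skip
Kept rows: 50 52 56 67 69 70 73 74 76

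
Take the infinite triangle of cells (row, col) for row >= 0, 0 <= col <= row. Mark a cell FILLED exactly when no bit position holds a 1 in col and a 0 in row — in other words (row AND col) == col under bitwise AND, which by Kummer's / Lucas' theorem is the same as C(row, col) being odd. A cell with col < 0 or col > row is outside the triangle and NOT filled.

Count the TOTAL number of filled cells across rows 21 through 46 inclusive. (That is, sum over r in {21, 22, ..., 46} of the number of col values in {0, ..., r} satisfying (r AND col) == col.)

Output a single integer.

Answer: 270

Derivation:
r21=10101 pc3: +8 =8
r22=10110 pc3: +8 =16
r23=10111 pc4: +16 =32
r24=11000 pc2: +4 =36
r25=11001 pc3: +8 =44
r26=11010 pc3: +8 =52
r27=11011 pc4: +16 =68
r28=11100 pc3: +8 =76
r29=11101 pc4: +16 =92
r30=11110 pc4: +16 =108
r31=11111 pc5: +32 =140
r32=100000 pc1: +2 =142
r33=100001 pc2: +4 =146
r34=100010 pc2: +4 =150
r35=100011 pc3: +8 =158
r36=100100 pc2: +4 =162
r37=100101 pc3: +8 =170
r38=100110 pc3: +8 =178
r39=100111 pc4: +16 =194
r40=101000 pc2: +4 =198
r41=101001 pc3: +8 =206
r42=101010 pc3: +8 =214
r43=101011 pc4: +16 =230
r44=101100 pc3: +8 =238
r45=101101 pc4: +16 =254
r46=101110 pc4: +16 =270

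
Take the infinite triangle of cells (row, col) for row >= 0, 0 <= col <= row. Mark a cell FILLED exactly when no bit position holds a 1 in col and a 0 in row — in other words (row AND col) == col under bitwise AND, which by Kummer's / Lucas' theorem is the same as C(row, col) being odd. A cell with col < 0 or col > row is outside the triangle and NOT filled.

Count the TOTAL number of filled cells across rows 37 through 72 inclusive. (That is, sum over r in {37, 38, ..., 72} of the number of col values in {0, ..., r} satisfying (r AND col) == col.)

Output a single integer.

r37=100101 pc3: +8 =8
r38=100110 pc3: +8 =16
r39=100111 pc4: +16 =32
r40=101000 pc2: +4 =36
r41=101001 pc3: +8 =44
r42=101010 pc3: +8 =52
r43=101011 pc4: +16 =68
r44=101100 pc3: +8 =76
r45=101101 pc4: +16 =92
r46=101110 pc4: +16 =108
r47=101111 pc5: +32 =140
r48=110000 pc2: +4 =144
r49=110001 pc3: +8 =152
r50=110010 pc3: +8 =160
r51=110011 pc4: +16 =176
r52=110100 pc3: +8 =184
r53=110101 pc4: +16 =200
r54=110110 pc4: +16 =216
r55=110111 pc5: +32 =248
r56=111000 pc3: +8 =256
r57=111001 pc4: +16 =272
r58=111010 pc4: +16 =288
r59=111011 pc5: +32 =320
r60=111100 pc4: +16 =336
r61=111101 pc5: +32 =368
r62=111110 pc5: +32 =400
r63=111111 pc6: +64 =464
r64=1000000 pc1: +2 =466
r65=1000001 pc2: +4 =470
r66=1000010 pc2: +4 =474
r67=1000011 pc3: +8 =482
r68=1000100 pc2: +4 =486
r69=1000101 pc3: +8 =494
r70=1000110 pc3: +8 =502
r71=1000111 pc4: +16 =518
r72=1001000 pc2: +4 =522

Answer: 522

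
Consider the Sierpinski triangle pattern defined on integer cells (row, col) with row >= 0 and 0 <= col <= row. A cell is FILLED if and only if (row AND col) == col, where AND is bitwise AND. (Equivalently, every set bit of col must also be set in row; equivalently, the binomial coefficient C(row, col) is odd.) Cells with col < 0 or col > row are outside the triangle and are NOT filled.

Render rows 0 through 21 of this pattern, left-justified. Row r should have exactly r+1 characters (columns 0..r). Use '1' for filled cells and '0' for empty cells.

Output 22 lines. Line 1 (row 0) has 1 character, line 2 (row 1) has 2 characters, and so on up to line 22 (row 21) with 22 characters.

r0=0: 1
r1=1: 11
r2=10: 101
r3=11: 1111
r4=100: 10001
r5=101: 110011
r6=110: 1010101
r7=111: 11111111
r8=1000: 100000001
r9=1001: 1100000011
r10=1010: 10100000101
r11=1011: 111100001111
r12=1100: 1000100010001
r13=1101: 11001100110011
r14=1110: 101010101010101
r15=1111: 1111111111111111
r16=10000: 10000000000000001
r17=10001: 110000000000000011
r18=10010: 1010000000000000101
r19=10011: 11110000000000001111
r20=10100: 100010000000000010001
r21=10101: 1100110000000000110011

Answer: 1
11
101
1111
10001
110011
1010101
11111111
100000001
1100000011
10100000101
111100001111
1000100010001
11001100110011
101010101010101
1111111111111111
10000000000000001
110000000000000011
1010000000000000101
11110000000000001111
100010000000000010001
1100110000000000110011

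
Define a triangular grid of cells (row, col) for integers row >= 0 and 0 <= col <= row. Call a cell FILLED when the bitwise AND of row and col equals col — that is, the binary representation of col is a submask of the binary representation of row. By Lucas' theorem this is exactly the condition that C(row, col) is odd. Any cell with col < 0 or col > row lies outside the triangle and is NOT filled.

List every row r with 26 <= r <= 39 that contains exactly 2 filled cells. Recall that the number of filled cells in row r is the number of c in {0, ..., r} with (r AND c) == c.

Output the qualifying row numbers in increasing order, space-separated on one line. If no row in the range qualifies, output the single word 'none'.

Answer: 32

Derivation:
Row r has 2^popcount(r) filled cells, so we need popcount(r) = log2(2) = 1.
Scan r = 26..39 and keep those with exactly 1 one-bits:
r=26=11010 popcount=3 -> skip
r=27=11011 popcount=4 -> skip
r=28=11100 popcount=3 -> skip
r=29=11101 popcount=4 -> skip
r=30=11110 popcount=4 -> skip
r=31=11111 popcount=5 -> skip
r=32=100000 popcount=1 -> KEEP
r=33=100001 popcount=2 -> skip
r=34=100010 popcount=2 -> skip
r=35=100011 popcount=3 -> skip
r=36=100100 popcount=2 -> skip
r=37=100101 popcount=3 -> skip
r=38=100110 popcount=3 -> skip
r=39=100111 popcount=4 -> skip
Kept rows: 32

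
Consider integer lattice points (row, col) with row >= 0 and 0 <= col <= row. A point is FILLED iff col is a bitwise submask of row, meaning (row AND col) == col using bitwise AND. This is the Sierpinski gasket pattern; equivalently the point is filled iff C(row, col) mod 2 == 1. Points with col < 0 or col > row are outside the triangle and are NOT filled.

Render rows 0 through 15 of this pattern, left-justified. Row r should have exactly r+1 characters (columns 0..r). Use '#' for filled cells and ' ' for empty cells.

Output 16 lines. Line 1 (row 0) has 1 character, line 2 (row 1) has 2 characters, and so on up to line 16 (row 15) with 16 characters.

r0=0: #
r1=1: ##
r2=10: # #
r3=11: ####
r4=100: #   #
r5=101: ##  ##
r6=110: # # # #
r7=111: ########
r8=1000: #       #
r9=1001: ##      ##
r10=1010: # #     # #
r11=1011: ####    ####
r12=1100: #   #   #   #
r13=1101: ##  ##  ##  ##
r14=1110: # # # # # # # #
r15=1111: ################

Answer: #
##
# #
####
#   #
##  ##
# # # #
########
#       #
##      ##
# #     # #
####    ####
#   #   #   #
##  ##  ##  ##
# # # # # # # #
################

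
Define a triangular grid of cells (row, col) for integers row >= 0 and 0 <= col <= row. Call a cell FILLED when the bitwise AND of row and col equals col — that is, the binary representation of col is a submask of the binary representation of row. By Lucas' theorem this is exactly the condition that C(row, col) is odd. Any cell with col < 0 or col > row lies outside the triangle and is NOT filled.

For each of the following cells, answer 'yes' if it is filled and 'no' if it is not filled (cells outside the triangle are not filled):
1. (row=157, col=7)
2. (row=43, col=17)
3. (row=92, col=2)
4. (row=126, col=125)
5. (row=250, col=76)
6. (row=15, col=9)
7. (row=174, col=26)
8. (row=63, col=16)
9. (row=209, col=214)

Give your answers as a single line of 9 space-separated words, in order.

Answer: no no no no no yes no yes no

Derivation:
(157,7): row=0b10011101, col=0b111, row AND col = 0b101 = 5; 5 != 7 -> empty
(43,17): row=0b101011, col=0b10001, row AND col = 0b1 = 1; 1 != 17 -> empty
(92,2): row=0b1011100, col=0b10, row AND col = 0b0 = 0; 0 != 2 -> empty
(126,125): row=0b1111110, col=0b1111101, row AND col = 0b1111100 = 124; 124 != 125 -> empty
(250,76): row=0b11111010, col=0b1001100, row AND col = 0b1001000 = 72; 72 != 76 -> empty
(15,9): row=0b1111, col=0b1001, row AND col = 0b1001 = 9; 9 == 9 -> filled
(174,26): row=0b10101110, col=0b11010, row AND col = 0b1010 = 10; 10 != 26 -> empty
(63,16): row=0b111111, col=0b10000, row AND col = 0b10000 = 16; 16 == 16 -> filled
(209,214): col outside [0, 209] -> not filled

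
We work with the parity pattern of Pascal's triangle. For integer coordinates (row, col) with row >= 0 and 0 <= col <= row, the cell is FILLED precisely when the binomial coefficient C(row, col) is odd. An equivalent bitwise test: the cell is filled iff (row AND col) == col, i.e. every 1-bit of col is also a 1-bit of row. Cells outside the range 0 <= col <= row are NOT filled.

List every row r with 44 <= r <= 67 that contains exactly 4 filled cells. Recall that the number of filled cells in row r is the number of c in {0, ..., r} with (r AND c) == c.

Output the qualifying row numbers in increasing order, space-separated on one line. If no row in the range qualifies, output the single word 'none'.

Answer: 48 65 66

Derivation:
Row r has 2^popcount(r) filled cells, so we need popcount(r) = log2(4) = 2.
Scan r = 44..67 and keep those with exactly 2 one-bits:
r=44=101100 popcount=3 -> skip
r=45=101101 popcount=4 -> skip
r=46=101110 popcount=4 -> skip
r=47=101111 popcount=5 -> skip
r=48=110000 popcount=2 -> KEEP
r=49=110001 popcount=3 -> skip
r=50=110010 popcount=3 -> skip
r=51=110011 popcount=4 -> skip
r=52=110100 popcount=3 -> skip
r=53=110101 popcount=4 -> skip
r=54=110110 popcount=4 -> skip
r=55=110111 popcount=5 -> skip
r=56=111000 popcount=3 -> skip
r=57=111001 popcount=4 -> skip
r=58=111010 popcount=4 -> skip
r=59=111011 popcount=5 -> skip
r=60=111100 popcount=4 -> skip
r=61=111101 popcount=5 -> skip
r=62=111110 popcount=5 -> skip
r=63=111111 popcount=6 -> skip
r=64=1000000 popcount=1 -> skip
r=65=1000001 popcount=2 -> KEEP
r=66=1000010 popcount=2 -> KEEP
r=67=1000011 popcount=3 -> skip
Kept rows: 48 65 66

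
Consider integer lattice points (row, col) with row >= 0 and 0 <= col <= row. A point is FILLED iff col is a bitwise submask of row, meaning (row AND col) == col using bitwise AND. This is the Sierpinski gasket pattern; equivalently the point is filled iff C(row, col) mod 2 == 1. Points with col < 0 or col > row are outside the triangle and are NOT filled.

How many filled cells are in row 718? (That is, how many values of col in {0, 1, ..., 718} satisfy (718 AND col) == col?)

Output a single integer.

718 in binary = 1011001110
popcount(718) = number of 1-bits in 1011001110 = 6
A col c satisfies (718 AND c) == c iff every set bit of c is also set in 718; each of the 6 set bits of 718 can independently be on or off in c.
count = 2^6 = 64

Answer: 64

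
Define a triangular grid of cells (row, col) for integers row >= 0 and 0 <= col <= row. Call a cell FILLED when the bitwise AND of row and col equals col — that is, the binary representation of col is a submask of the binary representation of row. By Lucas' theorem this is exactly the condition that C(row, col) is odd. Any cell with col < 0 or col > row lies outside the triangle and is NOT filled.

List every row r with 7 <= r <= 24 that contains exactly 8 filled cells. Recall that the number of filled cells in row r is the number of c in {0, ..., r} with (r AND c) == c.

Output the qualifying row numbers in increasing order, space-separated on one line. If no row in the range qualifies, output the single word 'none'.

Answer: 7 11 13 14 19 21 22

Derivation:
Row r has 2^popcount(r) filled cells, so we need popcount(r) = log2(8) = 3.
Scan r = 7..24 and keep those with exactly 3 one-bits:
r=7=111 popcount=3 -> KEEP
r=8=1000 popcount=1 -> skip
r=9=1001 popcount=2 -> skip
r=10=1010 popcount=2 -> skip
r=11=1011 popcount=3 -> KEEP
r=12=1100 popcount=2 -> skip
r=13=1101 popcount=3 -> KEEP
r=14=1110 popcount=3 -> KEEP
r=15=1111 popcount=4 -> skip
r=16=10000 popcount=1 -> skip
r=17=10001 popcount=2 -> skip
r=18=10010 popcount=2 -> skip
r=19=10011 popcount=3 -> KEEP
r=20=10100 popcount=2 -> skip
r=21=10101 popcount=3 -> KEEP
r=22=10110 popcount=3 -> KEEP
r=23=10111 popcount=4 -> skip
r=24=11000 popcount=2 -> skip
Kept rows: 7 11 13 14 19 21 22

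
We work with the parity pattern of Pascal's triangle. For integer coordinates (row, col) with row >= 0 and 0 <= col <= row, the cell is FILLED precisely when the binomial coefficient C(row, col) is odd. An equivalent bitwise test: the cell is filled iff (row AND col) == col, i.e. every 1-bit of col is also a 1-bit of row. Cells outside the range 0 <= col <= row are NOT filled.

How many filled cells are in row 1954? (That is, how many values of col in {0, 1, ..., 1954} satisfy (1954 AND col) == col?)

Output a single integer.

Answer: 64

Derivation:
1954 in binary = 11110100010
popcount(1954) = number of 1-bits in 11110100010 = 6
A col c satisfies (1954 AND c) == c iff every set bit of c is also set in 1954; each of the 6 set bits of 1954 can independently be on or off in c.
count = 2^6 = 64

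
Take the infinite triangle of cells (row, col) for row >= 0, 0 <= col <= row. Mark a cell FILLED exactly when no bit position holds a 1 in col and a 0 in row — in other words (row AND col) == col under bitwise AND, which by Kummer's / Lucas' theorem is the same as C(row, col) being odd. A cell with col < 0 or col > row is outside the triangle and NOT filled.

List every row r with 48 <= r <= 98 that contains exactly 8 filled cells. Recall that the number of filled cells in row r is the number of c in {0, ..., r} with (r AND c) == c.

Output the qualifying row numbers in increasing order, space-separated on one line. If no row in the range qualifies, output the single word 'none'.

Row r has 2^popcount(r) filled cells, so we need popcount(r) = log2(8) = 3.
Scan r = 48..98 and keep those with exactly 3 one-bits:
r=48=110000 popcount=2 -> skip
r=49=110001 popcount=3 -> KEEP
r=50=110010 popcount=3 -> KEEP
r=51=110011 popcount=4 -> skip
r=52=110100 popcount=3 -> KEEP
r=53=110101 popcount=4 -> skip
r=54=110110 popcount=4 -> skip
r=55=110111 popcount=5 -> skip
r=56=111000 popcount=3 -> KEEP
r=57=111001 popcount=4 -> skip
r=58=111010 popcount=4 -> skip
r=59=111011 popcount=5 -> skip
r=60=111100 popcount=4 -> skip
r=61=111101 popcount=5 -> skip
r=62=111110 popcount=5 -> skip
r=63=111111 popcount=6 -> skip
r=64=1000000 popcount=1 -> skip
r=65=1000001 popcount=2 -> skip
r=66=1000010 popcount=2 -> skip
r=67=1000011 popcount=3 -> KEEP
r=68=1000100 popcount=2 -> skip
r=69=1000101 popcount=3 -> KEEP
r=70=1000110 popcount=3 -> KEEP
r=71=1000111 popcount=4 -> skip
r=72=1001000 popcount=2 -> skip
r=73=1001001 popcount=3 -> KEEP
r=74=1001010 popcount=3 -> KEEP
r=75=1001011 popcount=4 -> skip
r=76=1001100 popcount=3 -> KEEP
r=77=1001101 popcount=4 -> skip
r=78=1001110 popcount=4 -> skip
r=79=1001111 popcount=5 -> skip
r=80=1010000 popcount=2 -> skip
r=81=1010001 popcount=3 -> KEEP
r=82=1010010 popcount=3 -> KEEP
r=83=1010011 popcount=4 -> skip
r=84=1010100 popcount=3 -> KEEP
r=85=1010101 popcount=4 -> skip
r=86=1010110 popcount=4 -> skip
r=87=1010111 popcount=5 -> skip
r=88=1011000 popcount=3 -> KEEP
r=89=1011001 popcount=4 -> skip
r=90=1011010 popcount=4 -> skip
r=91=1011011 popcount=5 -> skip
r=92=1011100 popcount=4 -> skip
r=93=1011101 popcount=5 -> skip
r=94=1011110 popcount=5 -> skip
r=95=1011111 popcount=6 -> skip
r=96=1100000 popcount=2 -> skip
r=97=1100001 popcount=3 -> KEEP
r=98=1100010 popcount=3 -> KEEP
Kept rows: 49 50 52 56 67 69 70 73 74 76 81 82 84 88 97 98

Answer: 49 50 52 56 67 69 70 73 74 76 81 82 84 88 97 98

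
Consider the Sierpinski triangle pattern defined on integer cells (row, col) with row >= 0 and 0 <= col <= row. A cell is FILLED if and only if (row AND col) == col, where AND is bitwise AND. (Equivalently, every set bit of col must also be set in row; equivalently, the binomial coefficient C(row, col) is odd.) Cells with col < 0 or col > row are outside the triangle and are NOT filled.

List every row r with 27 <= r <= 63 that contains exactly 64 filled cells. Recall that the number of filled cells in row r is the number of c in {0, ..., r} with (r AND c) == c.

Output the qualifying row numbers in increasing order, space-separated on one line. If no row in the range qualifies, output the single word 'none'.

Answer: 63

Derivation:
Row r has 2^popcount(r) filled cells, so we need popcount(r) = log2(64) = 6.
Scan r = 27..63 and keep those with exactly 6 one-bits:
r=27=11011 popcount=4 -> skip
r=28=11100 popcount=3 -> skip
r=29=11101 popcount=4 -> skip
r=30=11110 popcount=4 -> skip
r=31=11111 popcount=5 -> skip
r=32=100000 popcount=1 -> skip
r=33=100001 popcount=2 -> skip
r=34=100010 popcount=2 -> skip
r=35=100011 popcount=3 -> skip
r=36=100100 popcount=2 -> skip
r=37=100101 popcount=3 -> skip
r=38=100110 popcount=3 -> skip
r=39=100111 popcount=4 -> skip
r=40=101000 popcount=2 -> skip
r=41=101001 popcount=3 -> skip
r=42=101010 popcount=3 -> skip
r=43=101011 popcount=4 -> skip
r=44=101100 popcount=3 -> skip
r=45=101101 popcount=4 -> skip
r=46=101110 popcount=4 -> skip
r=47=101111 popcount=5 -> skip
r=48=110000 popcount=2 -> skip
r=49=110001 popcount=3 -> skip
r=50=110010 popcount=3 -> skip
r=51=110011 popcount=4 -> skip
r=52=110100 popcount=3 -> skip
r=53=110101 popcount=4 -> skip
r=54=110110 popcount=4 -> skip
r=55=110111 popcount=5 -> skip
r=56=111000 popcount=3 -> skip
r=57=111001 popcount=4 -> skip
r=58=111010 popcount=4 -> skip
r=59=111011 popcount=5 -> skip
r=60=111100 popcount=4 -> skip
r=61=111101 popcount=5 -> skip
r=62=111110 popcount=5 -> skip
r=63=111111 popcount=6 -> KEEP
Kept rows: 63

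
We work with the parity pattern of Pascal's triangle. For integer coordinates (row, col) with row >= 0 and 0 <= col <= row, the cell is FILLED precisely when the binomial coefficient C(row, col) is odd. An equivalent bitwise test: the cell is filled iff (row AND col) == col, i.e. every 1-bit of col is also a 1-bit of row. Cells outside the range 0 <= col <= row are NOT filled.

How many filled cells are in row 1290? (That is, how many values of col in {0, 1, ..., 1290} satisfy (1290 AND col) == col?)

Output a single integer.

Answer: 16

Derivation:
1290 in binary = 10100001010
popcount(1290) = number of 1-bits in 10100001010 = 4
A col c satisfies (1290 AND c) == c iff every set bit of c is also set in 1290; each of the 4 set bits of 1290 can independently be on or off in c.
count = 2^4 = 16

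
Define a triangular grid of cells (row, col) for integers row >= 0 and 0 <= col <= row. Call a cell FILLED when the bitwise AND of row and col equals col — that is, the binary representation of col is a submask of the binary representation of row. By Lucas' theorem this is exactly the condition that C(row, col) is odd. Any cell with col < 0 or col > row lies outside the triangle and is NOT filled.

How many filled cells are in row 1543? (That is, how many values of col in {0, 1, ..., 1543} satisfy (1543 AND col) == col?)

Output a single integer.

Answer: 32

Derivation:
1543 in binary = 11000000111
popcount(1543) = number of 1-bits in 11000000111 = 5
A col c satisfies (1543 AND c) == c iff every set bit of c is also set in 1543; each of the 5 set bits of 1543 can independently be on or off in c.
count = 2^5 = 32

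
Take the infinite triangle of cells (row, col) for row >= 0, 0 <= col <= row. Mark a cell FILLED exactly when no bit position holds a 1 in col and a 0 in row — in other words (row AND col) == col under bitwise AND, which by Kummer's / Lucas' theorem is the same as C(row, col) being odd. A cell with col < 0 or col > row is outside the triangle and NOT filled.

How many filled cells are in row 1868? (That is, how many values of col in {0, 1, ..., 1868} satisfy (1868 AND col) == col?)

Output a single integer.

1868 in binary = 11101001100
popcount(1868) = number of 1-bits in 11101001100 = 6
A col c satisfies (1868 AND c) == c iff every set bit of c is also set in 1868; each of the 6 set bits of 1868 can independently be on or off in c.
count = 2^6 = 64

Answer: 64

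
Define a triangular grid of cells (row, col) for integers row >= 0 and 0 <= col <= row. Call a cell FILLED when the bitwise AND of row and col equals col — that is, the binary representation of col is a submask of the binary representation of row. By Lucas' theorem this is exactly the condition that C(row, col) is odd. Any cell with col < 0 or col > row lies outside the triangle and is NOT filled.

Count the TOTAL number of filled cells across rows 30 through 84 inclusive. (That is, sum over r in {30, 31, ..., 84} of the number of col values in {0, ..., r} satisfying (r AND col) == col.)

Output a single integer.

r30=11110 pc4: +16 =16
r31=11111 pc5: +32 =48
r32=100000 pc1: +2 =50
r33=100001 pc2: +4 =54
r34=100010 pc2: +4 =58
r35=100011 pc3: +8 =66
r36=100100 pc2: +4 =70
r37=100101 pc3: +8 =78
r38=100110 pc3: +8 =86
r39=100111 pc4: +16 =102
r40=101000 pc2: +4 =106
r41=101001 pc3: +8 =114
r42=101010 pc3: +8 =122
r43=101011 pc4: +16 =138
r44=101100 pc3: +8 =146
r45=101101 pc4: +16 =162
r46=101110 pc4: +16 =178
r47=101111 pc5: +32 =210
r48=110000 pc2: +4 =214
r49=110001 pc3: +8 =222
r50=110010 pc3: +8 =230
r51=110011 pc4: +16 =246
r52=110100 pc3: +8 =254
r53=110101 pc4: +16 =270
r54=110110 pc4: +16 =286
r55=110111 pc5: +32 =318
r56=111000 pc3: +8 =326
r57=111001 pc4: +16 =342
r58=111010 pc4: +16 =358
r59=111011 pc5: +32 =390
r60=111100 pc4: +16 =406
r61=111101 pc5: +32 =438
r62=111110 pc5: +32 =470
r63=111111 pc6: +64 =534
r64=1000000 pc1: +2 =536
r65=1000001 pc2: +4 =540
r66=1000010 pc2: +4 =544
r67=1000011 pc3: +8 =552
r68=1000100 pc2: +4 =556
r69=1000101 pc3: +8 =564
r70=1000110 pc3: +8 =572
r71=1000111 pc4: +16 =588
r72=1001000 pc2: +4 =592
r73=1001001 pc3: +8 =600
r74=1001010 pc3: +8 =608
r75=1001011 pc4: +16 =624
r76=1001100 pc3: +8 =632
r77=1001101 pc4: +16 =648
r78=1001110 pc4: +16 =664
r79=1001111 pc5: +32 =696
r80=1010000 pc2: +4 =700
r81=1010001 pc3: +8 =708
r82=1010010 pc3: +8 =716
r83=1010011 pc4: +16 =732
r84=1010100 pc3: +8 =740

Answer: 740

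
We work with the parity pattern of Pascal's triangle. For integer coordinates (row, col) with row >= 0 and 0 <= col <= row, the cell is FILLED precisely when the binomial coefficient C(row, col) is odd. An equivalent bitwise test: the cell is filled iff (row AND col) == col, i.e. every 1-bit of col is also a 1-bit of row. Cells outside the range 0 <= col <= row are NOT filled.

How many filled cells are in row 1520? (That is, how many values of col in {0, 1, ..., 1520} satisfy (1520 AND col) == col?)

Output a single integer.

Answer: 64

Derivation:
1520 in binary = 10111110000
popcount(1520) = number of 1-bits in 10111110000 = 6
A col c satisfies (1520 AND c) == c iff every set bit of c is also set in 1520; each of the 6 set bits of 1520 can independently be on or off in c.
count = 2^6 = 64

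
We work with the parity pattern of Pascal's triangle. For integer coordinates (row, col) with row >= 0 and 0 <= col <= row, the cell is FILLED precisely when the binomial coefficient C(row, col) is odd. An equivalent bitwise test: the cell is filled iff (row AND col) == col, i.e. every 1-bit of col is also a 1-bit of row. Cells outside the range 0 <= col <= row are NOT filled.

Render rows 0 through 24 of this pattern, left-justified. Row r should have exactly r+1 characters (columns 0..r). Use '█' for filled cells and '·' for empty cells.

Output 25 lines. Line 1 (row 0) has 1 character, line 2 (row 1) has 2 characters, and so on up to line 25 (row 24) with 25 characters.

r0=0: █
r1=1: ██
r2=10: █·█
r3=11: ████
r4=100: █···█
r5=101: ██··██
r6=110: █·█·█·█
r7=111: ████████
r8=1000: █·······█
r9=1001: ██······██
r10=1010: █·█·····█·█
r11=1011: ████····████
r12=1100: █···█···█···█
r13=1101: ██··██··██··██
r14=1110: █·█·█·█·█·█·█·█
r15=1111: ████████████████
r16=10000: █···············█
r17=10001: ██··············██
r18=10010: █·█·············█·█
r19=10011: ████············████
r20=10100: █···█···········█···█
r21=10101: ██··██··········██··██
r22=10110: █·█·█·█·········█·█·█·█
r23=10111: ████████········████████
r24=11000: █·······█·······█·······█

Answer: █
██
█·█
████
█···█
██··██
█·█·█·█
████████
█·······█
██······██
█·█·····█·█
████····████
█···█···█···█
██··██··██··██
█·█·█·█·█·█·█·█
████████████████
█···············█
██··············██
█·█·············█·█
████············████
█···█···········█···█
██··██··········██··██
█·█·█·█·········█·█·█·█
████████········████████
█·······█·······█·······█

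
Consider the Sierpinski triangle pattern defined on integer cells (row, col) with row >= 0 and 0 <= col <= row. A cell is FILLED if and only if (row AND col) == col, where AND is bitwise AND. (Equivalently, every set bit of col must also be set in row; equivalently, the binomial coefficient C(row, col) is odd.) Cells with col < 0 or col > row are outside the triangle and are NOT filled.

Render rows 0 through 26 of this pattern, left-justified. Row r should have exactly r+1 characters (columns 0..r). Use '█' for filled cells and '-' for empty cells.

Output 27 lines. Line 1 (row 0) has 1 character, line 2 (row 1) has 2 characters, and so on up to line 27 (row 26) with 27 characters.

r0=0: █
r1=1: ██
r2=10: █-█
r3=11: ████
r4=100: █---█
r5=101: ██--██
r6=110: █-█-█-█
r7=111: ████████
r8=1000: █-------█
r9=1001: ██------██
r10=1010: █-█-----█-█
r11=1011: ████----████
r12=1100: █---█---█---█
r13=1101: ██--██--██--██
r14=1110: █-█-█-█-█-█-█-█
r15=1111: ████████████████
r16=10000: █---------------█
r17=10001: ██--------------██
r18=10010: █-█-------------█-█
r19=10011: ████------------████
r20=10100: █---█-----------█---█
r21=10101: ██--██----------██--██
r22=10110: █-█-█-█---------█-█-█-█
r23=10111: ████████--------████████
r24=11000: █-------█-------█-------█
r25=11001: ██------██------██------██
r26=11010: █-█-----█-█-----█-█-----█-█

Answer: █
██
█-█
████
█---█
██--██
█-█-█-█
████████
█-------█
██------██
█-█-----█-█
████----████
█---█---█---█
██--██--██--██
█-█-█-█-█-█-█-█
████████████████
█---------------█
██--------------██
█-█-------------█-█
████------------████
█---█-----------█---█
██--██----------██--██
█-█-█-█---------█-█-█-█
████████--------████████
█-------█-------█-------█
██------██------██------██
█-█-----█-█-----█-█-----█-█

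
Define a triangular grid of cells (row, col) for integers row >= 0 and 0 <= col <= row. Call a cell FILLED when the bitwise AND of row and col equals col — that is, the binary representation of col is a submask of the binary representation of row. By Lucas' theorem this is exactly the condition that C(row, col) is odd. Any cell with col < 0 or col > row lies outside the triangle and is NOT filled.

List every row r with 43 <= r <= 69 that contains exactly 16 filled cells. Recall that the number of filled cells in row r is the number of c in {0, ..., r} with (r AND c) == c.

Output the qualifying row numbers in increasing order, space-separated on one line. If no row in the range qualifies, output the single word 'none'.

Row r has 2^popcount(r) filled cells, so we need popcount(r) = log2(16) = 4.
Scan r = 43..69 and keep those with exactly 4 one-bits:
r=43=101011 popcount=4 -> KEEP
r=44=101100 popcount=3 -> skip
r=45=101101 popcount=4 -> KEEP
r=46=101110 popcount=4 -> KEEP
r=47=101111 popcount=5 -> skip
r=48=110000 popcount=2 -> skip
r=49=110001 popcount=3 -> skip
r=50=110010 popcount=3 -> skip
r=51=110011 popcount=4 -> KEEP
r=52=110100 popcount=3 -> skip
r=53=110101 popcount=4 -> KEEP
r=54=110110 popcount=4 -> KEEP
r=55=110111 popcount=5 -> skip
r=56=111000 popcount=3 -> skip
r=57=111001 popcount=4 -> KEEP
r=58=111010 popcount=4 -> KEEP
r=59=111011 popcount=5 -> skip
r=60=111100 popcount=4 -> KEEP
r=61=111101 popcount=5 -> skip
r=62=111110 popcount=5 -> skip
r=63=111111 popcount=6 -> skip
r=64=1000000 popcount=1 -> skip
r=65=1000001 popcount=2 -> skip
r=66=1000010 popcount=2 -> skip
r=67=1000011 popcount=3 -> skip
r=68=1000100 popcount=2 -> skip
r=69=1000101 popcount=3 -> skip
Kept rows: 43 45 46 51 53 54 57 58 60

Answer: 43 45 46 51 53 54 57 58 60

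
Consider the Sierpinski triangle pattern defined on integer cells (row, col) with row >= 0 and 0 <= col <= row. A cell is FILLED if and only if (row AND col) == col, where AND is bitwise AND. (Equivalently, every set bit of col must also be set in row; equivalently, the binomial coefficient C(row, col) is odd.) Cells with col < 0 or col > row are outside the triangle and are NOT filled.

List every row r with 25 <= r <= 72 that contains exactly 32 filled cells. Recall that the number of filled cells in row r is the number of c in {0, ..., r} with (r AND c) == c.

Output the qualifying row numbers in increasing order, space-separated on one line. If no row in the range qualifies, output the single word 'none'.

Answer: 31 47 55 59 61 62

Derivation:
Row r has 2^popcount(r) filled cells, so we need popcount(r) = log2(32) = 5.
Scan r = 25..72 and keep those with exactly 5 one-bits:
r=25=11001 popcount=3 -> skip
r=26=11010 popcount=3 -> skip
r=27=11011 popcount=4 -> skip
r=28=11100 popcount=3 -> skip
r=29=11101 popcount=4 -> skip
r=30=11110 popcount=4 -> skip
r=31=11111 popcount=5 -> KEEP
r=32=100000 popcount=1 -> skip
r=33=100001 popcount=2 -> skip
r=34=100010 popcount=2 -> skip
r=35=100011 popcount=3 -> skip
r=36=100100 popcount=2 -> skip
r=37=100101 popcount=3 -> skip
r=38=100110 popcount=3 -> skip
r=39=100111 popcount=4 -> skip
r=40=101000 popcount=2 -> skip
r=41=101001 popcount=3 -> skip
r=42=101010 popcount=3 -> skip
r=43=101011 popcount=4 -> skip
r=44=101100 popcount=3 -> skip
r=45=101101 popcount=4 -> skip
r=46=101110 popcount=4 -> skip
r=47=101111 popcount=5 -> KEEP
r=48=110000 popcount=2 -> skip
r=49=110001 popcount=3 -> skip
r=50=110010 popcount=3 -> skip
r=51=110011 popcount=4 -> skip
r=52=110100 popcount=3 -> skip
r=53=110101 popcount=4 -> skip
r=54=110110 popcount=4 -> skip
r=55=110111 popcount=5 -> KEEP
r=56=111000 popcount=3 -> skip
r=57=111001 popcount=4 -> skip
r=58=111010 popcount=4 -> skip
r=59=111011 popcount=5 -> KEEP
r=60=111100 popcount=4 -> skip
r=61=111101 popcount=5 -> KEEP
r=62=111110 popcount=5 -> KEEP
r=63=111111 popcount=6 -> skip
r=64=1000000 popcount=1 -> skip
r=65=1000001 popcount=2 -> skip
r=66=1000010 popcount=2 -> skip
r=67=1000011 popcount=3 -> skip
r=68=1000100 popcount=2 -> skip
r=69=1000101 popcount=3 -> skip
r=70=1000110 popcount=3 -> skip
r=71=1000111 popcount=4 -> skip
r=72=1001000 popcount=2 -> skip
Kept rows: 31 47 55 59 61 62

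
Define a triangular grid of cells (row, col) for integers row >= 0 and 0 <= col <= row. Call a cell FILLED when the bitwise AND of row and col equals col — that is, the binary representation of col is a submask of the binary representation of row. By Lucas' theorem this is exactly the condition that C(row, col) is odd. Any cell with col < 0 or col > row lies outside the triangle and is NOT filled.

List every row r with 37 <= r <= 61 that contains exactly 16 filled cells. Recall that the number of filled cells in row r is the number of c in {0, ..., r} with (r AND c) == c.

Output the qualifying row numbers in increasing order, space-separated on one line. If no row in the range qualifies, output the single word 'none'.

Answer: 39 43 45 46 51 53 54 57 58 60

Derivation:
Row r has 2^popcount(r) filled cells, so we need popcount(r) = log2(16) = 4.
Scan r = 37..61 and keep those with exactly 4 one-bits:
r=37=100101 popcount=3 -> skip
r=38=100110 popcount=3 -> skip
r=39=100111 popcount=4 -> KEEP
r=40=101000 popcount=2 -> skip
r=41=101001 popcount=3 -> skip
r=42=101010 popcount=3 -> skip
r=43=101011 popcount=4 -> KEEP
r=44=101100 popcount=3 -> skip
r=45=101101 popcount=4 -> KEEP
r=46=101110 popcount=4 -> KEEP
r=47=101111 popcount=5 -> skip
r=48=110000 popcount=2 -> skip
r=49=110001 popcount=3 -> skip
r=50=110010 popcount=3 -> skip
r=51=110011 popcount=4 -> KEEP
r=52=110100 popcount=3 -> skip
r=53=110101 popcount=4 -> KEEP
r=54=110110 popcount=4 -> KEEP
r=55=110111 popcount=5 -> skip
r=56=111000 popcount=3 -> skip
r=57=111001 popcount=4 -> KEEP
r=58=111010 popcount=4 -> KEEP
r=59=111011 popcount=5 -> skip
r=60=111100 popcount=4 -> KEEP
r=61=111101 popcount=5 -> skip
Kept rows: 39 43 45 46 51 53 54 57 58 60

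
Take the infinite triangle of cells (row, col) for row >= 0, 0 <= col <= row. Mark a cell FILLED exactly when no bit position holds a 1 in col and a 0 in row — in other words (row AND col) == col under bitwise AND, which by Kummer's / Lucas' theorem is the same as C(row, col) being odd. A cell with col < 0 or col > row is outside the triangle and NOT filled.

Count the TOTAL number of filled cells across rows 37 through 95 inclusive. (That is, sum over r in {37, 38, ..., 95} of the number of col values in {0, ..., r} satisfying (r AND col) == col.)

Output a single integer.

r37=100101 pc3: +8 =8
r38=100110 pc3: +8 =16
r39=100111 pc4: +16 =32
r40=101000 pc2: +4 =36
r41=101001 pc3: +8 =44
r42=101010 pc3: +8 =52
r43=101011 pc4: +16 =68
r44=101100 pc3: +8 =76
r45=101101 pc4: +16 =92
r46=101110 pc4: +16 =108
r47=101111 pc5: +32 =140
r48=110000 pc2: +4 =144
r49=110001 pc3: +8 =152
r50=110010 pc3: +8 =160
r51=110011 pc4: +16 =176
r52=110100 pc3: +8 =184
r53=110101 pc4: +16 =200
r54=110110 pc4: +16 =216
r55=110111 pc5: +32 =248
r56=111000 pc3: +8 =256
r57=111001 pc4: +16 =272
r58=111010 pc4: +16 =288
r59=111011 pc5: +32 =320
r60=111100 pc4: +16 =336
r61=111101 pc5: +32 =368
r62=111110 pc5: +32 =400
r63=111111 pc6: +64 =464
r64=1000000 pc1: +2 =466
r65=1000001 pc2: +4 =470
r66=1000010 pc2: +4 =474
r67=1000011 pc3: +8 =482
r68=1000100 pc2: +4 =486
r69=1000101 pc3: +8 =494
r70=1000110 pc3: +8 =502
r71=1000111 pc4: +16 =518
r72=1001000 pc2: +4 =522
r73=1001001 pc3: +8 =530
r74=1001010 pc3: +8 =538
r75=1001011 pc4: +16 =554
r76=1001100 pc3: +8 =562
r77=1001101 pc4: +16 =578
r78=1001110 pc4: +16 =594
r79=1001111 pc5: +32 =626
r80=1010000 pc2: +4 =630
r81=1010001 pc3: +8 =638
r82=1010010 pc3: +8 =646
r83=1010011 pc4: +16 =662
r84=1010100 pc3: +8 =670
r85=1010101 pc4: +16 =686
r86=1010110 pc4: +16 =702
r87=1010111 pc5: +32 =734
r88=1011000 pc3: +8 =742
r89=1011001 pc4: +16 =758
r90=1011010 pc4: +16 =774
r91=1011011 pc5: +32 =806
r92=1011100 pc4: +16 =822
r93=1011101 pc5: +32 =854
r94=1011110 pc5: +32 =886
r95=1011111 pc6: +64 =950

Answer: 950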